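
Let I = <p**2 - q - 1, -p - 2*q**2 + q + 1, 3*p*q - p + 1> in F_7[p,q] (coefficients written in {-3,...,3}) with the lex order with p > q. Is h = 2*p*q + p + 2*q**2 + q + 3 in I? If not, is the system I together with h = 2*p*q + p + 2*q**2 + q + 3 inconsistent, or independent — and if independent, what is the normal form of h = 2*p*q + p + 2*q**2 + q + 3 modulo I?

Adjoining 2*p*q + p + 2*q**2 + q + 3 makes the ideal the whole ring: the system is inconsistent.

First compute the reduced Gröbner basis of I by Buchberger's algorithm.
f_1 = p**2 - q - 1, LT = p**2.
f_2 = -p - 2*q**2 + q + 1, LT = p.
f_3 = 3*p*q - p + 1, LT = p*q.

S(f_1,f_2): lcm = p**2. S = -2*p*q**2 + p*q + p - q - 1.
  leading term p*q**2: subtract (2*q**2)·f_2 from -2*p*q**2 + p*q + p - q - 1 → p*q + p - 3*q**4 - 2*q**3 - 2*q**2 - q - 1
  leading term p*q: subtract (-q)·f_2 from p*q + p - 3*q**4 - 2*q**3 - 2*q**2 - q - 1 → p - 3*q**4 + 3*q**3 - q**2 - 1
  leading term p: subtract (-1)·f_2 from p - 3*q**4 + 3*q**3 - q**2 - 1 → -3*q**4 + 3*q**3 - 3*q**2 + q
  leading term q**4: no divisor's leading term divides it; move -3*q**4 to the remainder.
  leading term q**3: no divisor's leading term divides it; move 3*q**3 to the remainder.
  leading term q**2: no divisor's leading term divides it; move -3*q**2 to the remainder.
  leading term q: no divisor's leading term divides it; move q to the remainder.
  remainder -3*q**4 + 3*q**3 - 3*q**2 + q ≠ 0; add k_4 = -3*q**4 + 3*q**3 - 3*q**2 + q to the basis.

S(f_1,f_3): lcm = p**2*q. S = -2*p**2 + 2*p - q**2 - q.
  leading term p**2: subtract (-2)·f_1 from -2*p**2 + 2*p - q**2 - q → 2*p - q**2 - 3*q - 2
  leading term p: subtract (-2)·f_2 from 2*p - q**2 - 3*q - 2 → 2*q**2 - q
  leading term q**2: no divisor's leading term divides it; move 2*q**2 to the remainder.
  leading term q: no divisor's leading term divides it; move -q to the remainder.
  remainder 2*q**2 - q ≠ 0; add k_5 = 2*q**2 - q to the basis.

S(f_2,f_3): lcm = p*q. S = -2*p + 2*q**3 - q**2 - q + 2.
  leading term p: subtract (2)·f_2 from -2*p + 2*q**3 - q**2 - q + 2 → 2*q**3 + 3*q**2 - 3*q
  leading term q**3: subtract (q)·k_5 from 2*q**3 + 3*q**2 - 3*q → -3*q**2 - 3*q
  leading term q**2: subtract (2)·k_5 from -3*q**2 - 3*q → -q
  leading term q: no divisor's leading term divides it; move -q to the remainder.
  remainder -q ≠ 0; add k_6 = -q to the basis.

S(f_1,k_4): leading monomials are coprime, so the S-polynomial reduces to 0 (Buchberger's first criterion).
S(f_2,k_4): leading monomials are coprime, so the S-polynomial reduces to 0 (Buchberger's first criterion).
S(f_3,k_4): lcm = p*q**4. S = 3*p*q**3 - p*q**2 - 2*p*q - 2*q**3.
  leading term p*q**3: subtract (-3*q**3)·f_2 from 3*p*q**3 - p*q**2 - 2*p*q - 2*q**3 → -p*q**2 - 2*p*q + q**5 + 3*q**4 + q**3
  leading term p*q**2: subtract (q**2)·f_2 from -p*q**2 - 2*p*q + q**5 + 3*q**4 + q**3 → -2*p*q + q**5 - 2*q**4 - q**2
  leading term p*q: subtract (2*q)·f_2 from -2*p*q + q**5 - 2*q**4 - q**2 → q**5 - 2*q**4 - 3*q**3 - 3*q**2 - 2*q
  leading term q**5: subtract (2*q)·k_4 from q**5 - 2*q**4 - 3*q**3 - 3*q**2 - 2*q → -q**4 + 3*q**3 + 2*q**2 - 2*q
  leading term q**4: subtract (-2)·k_4 from -q**4 + 3*q**3 + 2*q**2 - 2*q → 2*q**3 + 3*q**2
  leading term q**3: subtract (q)·k_5 from 2*q**3 + 3*q**2 → -3*q**2
  leading term q**2: subtract (2)·k_5 from -3*q**2 → 2*q
  leading term q: subtract (-2)·k_6 from 2*q → 0
  remainder 0.

S(f_1,k_5): leading monomials are coprime, so the S-polynomial reduces to 0 (Buchberger's first criterion).
S(f_2,k_5): leading monomials are coprime, so the S-polynomial reduces to 0 (Buchberger's first criterion).
S(f_3,k_5): lcm = p*q**2. S = -p*q - 2*q.
  leading term p*q: subtract (q)·f_2 from -p*q - 2*q → 2*q**3 - q**2 - 3*q
  leading term q**3: subtract (q)·k_5 from 2*q**3 - q**2 - 3*q → -3*q
  leading term q: subtract (3)·k_6 from -3*q → 0
  remainder 0.

S(k_4,k_5): lcm = q**4. S = 3*q**3 + q**2 + 2*q.
  leading term q**3: subtract (-2*q)·k_5 from 3*q**3 + q**2 + 2*q → -q**2 + 2*q
  leading term q**2: subtract (3)·k_5 from -q**2 + 2*q → -2*q
  leading term q: subtract (2)·k_6 from -2*q → 0
  remainder 0.

S(f_1,k_6): leading monomials are coprime, so the S-polynomial reduces to 0 (Buchberger's first criterion).
S(f_2,k_6): leading monomials are coprime, so the S-polynomial reduces to 0 (Buchberger's first criterion).
S(f_3,k_6): lcm = p*q. S = 2*p - 2.
  leading term p: subtract (-2)·f_2 from 2*p - 2 → 3*q**2 + 2*q
  leading term q**2: subtract (-2)·k_5 from 3*q**2 + 2*q → 0
  remainder 0.

S(k_4,k_6): lcm = q**4. S = -q**3 + q**2 + 2*q.
  leading term q**3: subtract (3*q)·k_5 from -q**3 + q**2 + 2*q → -3*q**2 + 2*q
  leading term q**2: subtract (2)·k_5 from -3*q**2 + 2*q → -3*q
  leading term q: subtract (3)·k_6 from -3*q → 0
  remainder 0.

S(k_5,k_6): lcm = q**2. S = 3*q.
  leading term q: subtract (-3)·k_6 from 3*q → 0
  remainder 0.

Every S-polynomial of the final basis reduces to 0, so we have a Gröbner basis.
Inter-reduce: drop elements whose leading term is divisible by another's, tail-reduce, and make monic.
Reduced Gröbner basis: {p - 1, q}.
Label its elements g_1 = p - 1, g_2 = q.

Reduce h = 2*p*q + p + 2*q**2 + q + 3 modulo G:
  leading term p*q: subtract (2*q)·g_1 from 2*p*q + p + 2*q**2 + q + 3 → p + 2*q**2 + 3*q + 3
  leading term p: subtract (1)·g_1 from p + 2*q**2 + 3*q + 3 → 2*q**2 + 3*q - 3
  leading term q**2: subtract (2*q)·g_2 from 2*q**2 + 3*q - 3 → 3*q - 3
  leading term q: subtract (3)·g_2 from 3*q - 3 → -3
  leading term 1: no divisor's leading term divides it; move -3 to the remainder.
  normal form = -3.
The normal form is nonzero, so h ∉ I. Since h minus its normal form lies in I, I + (h) = I + (r) where r = -3; decide whether this ideal is the whole ring.
Here r = -3 is a nonzero constant, hence a unit: 1 ∈ I + (h), the Gröbner basis of I + (h) is {1}, and the enlarged system has no common solution — adjoining h is inconsistent.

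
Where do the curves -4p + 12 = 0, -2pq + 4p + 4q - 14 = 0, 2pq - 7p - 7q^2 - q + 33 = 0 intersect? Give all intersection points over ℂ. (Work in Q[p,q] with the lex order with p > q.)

{(3, -1)}

Compute a lex Gröbner basis by Buchberger's algorithm.
f_1 = -4p + 12, LT = p.
f_2 = -2pq + 4p + 4q - 14, LT = pq.
f_3 = 2pq - 7p - 7q^2 - q + 33, LT = pq.

S(f_1,f_2): lcm = pq. S = 2p - q - 7.
  leading term p: subtract (-1/2)·f_1 from 2p - q - 7 → -q - 1
  leading term q: no divisor's leading term divides it; move -q to the remainder.
  leading term 1: no divisor's leading term divides it; move -1 to the remainder.
  remainder -q - 1 ≠ 0; add h_4 = -q - 1 to the basis.

S(f_1,f_3): lcm = pq. S = 7/2p + 7/2q^2 - 5/2q - 33/2.
  leading term p: subtract (-7/8)·f_1 from 7/2p + 7/2q^2 - 5/2q - 33/2 → 7/2q^2 - 5/2q - 6
  leading term q^2: subtract (-7/2q)·h_4 from 7/2q^2 - 5/2q - 6 → -6q - 6
  leading term q: subtract (6)·h_4 from -6q - 6 → 0
  remainder 0.

S(f_2,f_3): lcm = pq. S = 3/2p + 7/2q^2 - 3/2q - 19/2.
  leading term p: subtract (-3/8)·f_1 from 3/2p + 7/2q^2 - 3/2q - 19/2 → 7/2q^2 - 3/2q - 5
  leading term q^2: subtract (-7/2q)·h_4 from 7/2q^2 - 3/2q - 5 → -5q - 5
  leading term q: subtract (5)·h_4 from -5q - 5 → 0
  remainder 0.

S(f_1,h_4): leading monomials are coprime, so the S-polynomial reduces to 0 (Buchberger's first criterion).
S(f_2,h_4): lcm = pq. S = -3p - 2q + 7.
  leading term p: subtract (3/4)·f_1 from -3p - 2q + 7 → -2q - 2
  leading term q: subtract (2)·h_4 from -2q - 2 → 0
  remainder 0.

S(f_3,h_4): lcm = pq. S = -9/2p - 7/2q^2 - 1/2q + 33/2.
  leading term p: subtract (9/8)·f_1 from -9/2p - 7/2q^2 - 1/2q + 33/2 → -7/2q^2 - 1/2q + 3
  leading term q^2: subtract (7/2q)·h_4 from -7/2q^2 - 1/2q + 3 → 3q + 3
  leading term q: subtract (-3)·h_4 from 3q + 3 → 0
  remainder 0.

Every S-polynomial of the final basis reduces to 0, so we have a Gröbner basis.
Inter-reduce: drop elements whose leading term is divisible by another's, tail-reduce, and make monic.
Reduced Gröbner basis: {p - 3, q + 1}.

A lex Gröbner basis eliminates variables successively. Here q + 1 depends only on q, with roots {-1}; lifting each root through the earlier basis elements recovers the full solutions.
  q = -1: the earlier basis element becomes p - 3 = 0, giving p = 3 — point (3, -1).
Check: every point annihilates each of the original generators.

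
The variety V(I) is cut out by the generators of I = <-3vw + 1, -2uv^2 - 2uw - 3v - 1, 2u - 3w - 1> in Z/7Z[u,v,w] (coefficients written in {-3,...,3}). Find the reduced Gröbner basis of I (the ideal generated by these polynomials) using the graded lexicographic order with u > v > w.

G = {w^3 - 2w^2 - 3v - 2w + 2, v^2 + 3w^2 - 3v + w + 1, vw + 2, u + 2w + 3}

f_1 = -3vw + 1, LT = vw.
f_2 = -2uv^2 - 2uw - 3v - 1, LT = uv^2.
f_3 = 2u - 3w - 1, LT = u.

S(f_1,f_2): lcm = uv^2w. S = -uw^2 + 2uv + 2vw + 3w.
  leading term uw^2: subtract (3w^2)·f_3 from -uw^2 + 2uv + 2vw + 3w → 2w^3 + 2uv + 2vw + 3w^2 + 3w
  leading term w^3: no divisor's leading term divides it; move 2w^3 to the remainder.
  leading term uv: subtract (v)·f_3 from 2uv + 2vw + 3w^2 + 3w → -2vw + 3w^2 + v + 3w
  leading term vw: subtract (3)·f_1 from -2vw + 3w^2 + v + 3w → 3w^2 + v + 3w - 3
  leading term w^2: no divisor's leading term divides it; move 3w^2 to the remainder.
  leading term v: no divisor's leading term divides it; move v to the remainder.
  leading term w: no divisor's leading term divides it; move 3w to the remainder.
  leading term 1: no divisor's leading term divides it; move -3 to the remainder.
  remainder 2w^3 + 3w^2 + v + 3w - 3 ≠ 0; add g_4 = 2w^3 + 3w^2 + v + 3w - 3 to the basis.

S(f_2,f_3): lcm = uv^2. S = -2v^2w + uw - 3v^2 - 2v - 3.
  leading term v^2w: subtract (3v)·f_1 from -2v^2w + uw - 3v^2 - 2v - 3 → uw - 3v^2 + 2v - 3
  leading term uw: subtract (-3w)·f_3 from uw - 3v^2 + 2v - 3 → -3v^2 - 2w^2 + 2v - 3w - 3
  leading term v^2: no divisor's leading term divides it; move -3v^2 to the remainder.
  leading term w^2: no divisor's leading term divides it; move -2w^2 to the remainder.
  leading term v: no divisor's leading term divides it; move 2v to the remainder.
  leading term w: no divisor's leading term divides it; move -3w to the remainder.
  leading term 1: no divisor's leading term divides it; move -3 to the remainder.
  remainder -3v^2 - 2w^2 + 2v - 3w - 3 ≠ 0; add g_5 = -3v^2 - 2w^2 + 2v - 3w - 3 to the basis.

The other S-polynomials (S(f_1,f_3), S(f_1,g_4), S(f_2,g_4), S(f_3,g_4), S(f_1,g_5), S(f_2,g_5), S(f_3,g_5), S(g_4,g_5)) all reduce to 0 modulo the current basis, so we have a Gröbner basis.
Inter-reduce: drop elements whose leading term is divisible by another's, tail-reduce, and make monic.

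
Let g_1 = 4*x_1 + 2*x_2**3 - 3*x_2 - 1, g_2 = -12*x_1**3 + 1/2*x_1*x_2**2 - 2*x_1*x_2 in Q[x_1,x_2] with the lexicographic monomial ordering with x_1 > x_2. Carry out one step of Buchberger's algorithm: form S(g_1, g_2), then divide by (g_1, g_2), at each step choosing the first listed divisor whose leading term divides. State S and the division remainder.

lcm(LM(g_1), LM(g_2)) = x_1**3.
S = (lcm/LT(g_1))·g_1 − (lcm/LT(g_2))·g_2 = 1/2*x_1**2*x_2**3 - 3/4*x_1**2*x_2 - 1/4*x_1**2 + 1/24*x_1*x_2**2 - 1/6*x_1*x_2.
Reduce S modulo (g_1, g_2) in that order:
  leading term x_1**2*x_2**3: subtract (1/8*x_1*x_2**3)·g_1 from 1/2*x_1**2*x_2**3 - 3/4*x_1**2*x_2 - 1/4*x_1**2 + 1/24*x_1*x_2**2 - 1/6*x_1*x_2 → -3/4*x_1**2*x_2 - 1/4*x_1**2 - 1/4*x_1*x_2**6 + 3/8*x_1*x_2**4 + 1/8*x_1*x_2**3 + 1/24*x_1*x_2**2 - 1/6*x_1*x_2
  leading term x_1**2*x_2: subtract (-3/16*x_1*x_2)·g_1 from -3/4*x_1**2*x_2 - 1/4*x_1**2 - 1/4*x_1*x_2**6 + 3/8*x_1*x_2**4 + 1/8*x_1*x_2**3 + 1/24*x_1*x_2**2 - 1/6*x_1*x_2 → -1/4*x_1**2 - 1/4*x_1*x_2**6 + 3/4*x_1*x_2**4 + 1/8*x_1*x_2**3 - 25/48*x_1*x_2**2 - 17/48*x_1*x_2
  leading term x_1**2: subtract (-1/16*x_1)·g_1 from -1/4*x_1**2 - 1/4*x_1*x_2**6 + 3/4*x_1*x_2**4 + 1/8*x_1*x_2**3 - 25/48*x_1*x_2**2 - 17/48*x_1*x_2 → -1/4*x_1*x_2**6 + 3/4*x_1*x_2**4 + 1/4*x_1*x_2**3 - 25/48*x_1*x_2**2 - 13/24*x_1*x_2 - 1/16*x_1
  leading term x_1*x_2**6: subtract (-1/16*x_2**6)·g_1 from -1/4*x_1*x_2**6 + 3/4*x_1*x_2**4 + 1/4*x_1*x_2**3 - 25/48*x_1*x_2**2 - 13/24*x_1*x_2 - 1/16*x_1 → 3/4*x_1*x_2**4 + 1/4*x_1*x_2**3 - 25/48*x_1*x_2**2 - 13/24*x_1*x_2 - 1/16*x_1 + 1/8*x_2**9 - 3/16*x_2**7 - 1/16*x_2**6
  leading term x_1*x_2**4: subtract (3/16*x_2**4)·g_1 from 3/4*x_1*x_2**4 + 1/4*x_1*x_2**3 - 25/48*x_1*x_2**2 - 13/24*x_1*x_2 - 1/16*x_1 + 1/8*x_2**9 - 3/16*x_2**7 - 1/16*x_2**6 → 1/4*x_1*x_2**3 - 25/48*x_1*x_2**2 - 13/24*x_1*x_2 - 1/16*x_1 + 1/8*x_2**9 - 9/16*x_2**7 - 1/16*x_2**6 + 9/16*x_2**5 + 3/16*x_2**4
  leading term x_1*x_2**3: subtract (1/16*x_2**3)·g_1 from 1/4*x_1*x_2**3 - 25/48*x_1*x_2**2 - 13/24*x_1*x_2 - 1/16*x_1 + 1/8*x_2**9 - 9/16*x_2**7 - 1/16*x_2**6 + 9/16*x_2**5 + 3/16*x_2**4 → -25/48*x_1*x_2**2 - 13/24*x_1*x_2 - 1/16*x_1 + 1/8*x_2**9 - 9/16*x_2**7 - 3/16*x_2**6 + 9/16*x_2**5 + 3/8*x_2**4 + 1/16*x_2**3
  leading term x_1*x_2**2: subtract (-25/192*x_2**2)·g_1 from -25/48*x_1*x_2**2 - 13/24*x_1*x_2 - 1/16*x_1 + 1/8*x_2**9 - 9/16*x_2**7 - 3/16*x_2**6 + 9/16*x_2**5 + 3/8*x_2**4 + 1/16*x_2**3 → -13/24*x_1*x_2 - 1/16*x_1 + 1/8*x_2**9 - 9/16*x_2**7 - 3/16*x_2**6 + 79/96*x_2**5 + 3/8*x_2**4 - 21/64*x_2**3 - 25/192*x_2**2
  leading term x_1*x_2: subtract (-13/96*x_2)·g_1 from -13/24*x_1*x_2 - 1/16*x_1 + 1/8*x_2**9 - 9/16*x_2**7 - 3/16*x_2**6 + 79/96*x_2**5 + 3/8*x_2**4 - 21/64*x_2**3 - 25/192*x_2**2 → -1/16*x_1 + 1/8*x_2**9 - 9/16*x_2**7 - 3/16*x_2**6 + 79/96*x_2**5 + 31/48*x_2**4 - 21/64*x_2**3 - 103/192*x_2**2 - 13/96*x_2
  leading term x_1: subtract (-1/64)·g_1 from -1/16*x_1 + 1/8*x_2**9 - 9/16*x_2**7 - 3/16*x_2**6 + 79/96*x_2**5 + 31/48*x_2**4 - 21/64*x_2**3 - 103/192*x_2**2 - 13/96*x_2 → 1/8*x_2**9 - 9/16*x_2**7 - 3/16*x_2**6 + 79/96*x_2**5 + 31/48*x_2**4 - 19/64*x_2**3 - 103/192*x_2**2 - 35/192*x_2 - 1/64
  leading term x_2**9: no divisor's leading term divides it; move 1/8*x_2**9 to the remainder.
  leading term x_2**7: no divisor's leading term divides it; move -9/16*x_2**7 to the remainder.
  leading term x_2**6: no divisor's leading term divides it; move -3/16*x_2**6 to the remainder.
  leading term x_2**5: no divisor's leading term divides it; move 79/96*x_2**5 to the remainder.
  leading term x_2**4: no divisor's leading term divides it; move 31/48*x_2**4 to the remainder.
  leading term x_2**3: no divisor's leading term divides it; move -19/64*x_2**3 to the remainder.
  leading term x_2**2: no divisor's leading term divides it; move -103/192*x_2**2 to the remainder.
  leading term x_2: no divisor's leading term divides it; move -35/192*x_2 to the remainder.
  leading term 1: no divisor's leading term divides it; move -1/64 to the remainder.
The remainder 1/8*x_2**9 - 9/16*x_2**7 - 3/16*x_2**6 + 79/96*x_2**5 + 31/48*x_2**4 - 19/64*x_2**3 - 103/192*x_2**2 - 35/192*x_2 - 1/64 is nonzero, so it would be added as the next basis element.
An S-polynomial is built so that the two leading terms cancel; whether anything survives reduction is exactly the Gröbner-basis criterion.

S(g_1, g_2) = 1/2*x_1**2*x_2**3 - 3/4*x_1**2*x_2 - 1/4*x_1**2 + 1/24*x_1*x_2**2 - 1/6*x_1*x_2; remainder on division = 1/8*x_2**9 - 9/16*x_2**7 - 3/16*x_2**6 + 79/96*x_2**5 + 31/48*x_2**4 - 19/64*x_2**3 - 103/192*x_2**2 - 35/192*x_2 - 1/64.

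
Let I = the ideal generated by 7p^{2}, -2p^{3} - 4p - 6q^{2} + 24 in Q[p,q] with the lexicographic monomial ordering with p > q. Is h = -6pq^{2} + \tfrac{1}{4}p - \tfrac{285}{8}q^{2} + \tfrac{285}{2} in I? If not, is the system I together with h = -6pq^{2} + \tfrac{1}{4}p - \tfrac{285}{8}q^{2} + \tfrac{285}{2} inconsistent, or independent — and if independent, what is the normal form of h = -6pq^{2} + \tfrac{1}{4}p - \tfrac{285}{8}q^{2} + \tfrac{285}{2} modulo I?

First compute the reduced Gröbner basis of I by Buchberger's algorithm.
f_1 = 7p^{2}, LT = p^{2}.
f_2 = -2p^{3} - 4p - 6q^{2} + 24, LT = p^{3}.

S(f_1,f_2): lcm = p^{3}. S = -2p - 3q^{2} + 12.
  leading term p: no divisor's leading term divides it; move -2p to the remainder.
  leading term q^{2}: no divisor's leading term divides it; move -3q^{2} to the remainder.
  leading term 1: no divisor's leading term divides it; move 12 to the remainder.
  remainder -2p - 3q^{2} + 12 ≠ 0; add k_3 = -2p - 3q^{2} + 12 to the basis.

S(f_1,k_3): lcm = p^{2}. S = -\tfrac{3}{2}pq^{2} + 6p.
  leading term pq^{2}: subtract (\tfrac{3}{4}q^{2})·k_3 from -\tfrac{3}{2}pq^{2} + 6p → 6p + \tfrac{9}{4}q^{4} - 9q^{2}
  leading term p: subtract (-3)·k_3 from 6p + \tfrac{9}{4}q^{4} - 9q^{2} → \tfrac{9}{4}q^{4} - 18q^{2} + 36
  leading term q^{4}: no divisor's leading term divides it; move \tfrac{9}{4}q^{4} to the remainder.
  leading term q^{2}: no divisor's leading term divides it; move -18q^{2} to the remainder.
  leading term 1: no divisor's leading term divides it; move 36 to the remainder.
  remainder \tfrac{9}{4}q^{4} - 18q^{2} + 36 ≠ 0; add k_4 = \tfrac{9}{4}q^{4} - 18q^{2} + 36 to the basis.

The other S-polynomials (S(f_2,k_3), S(f_1,k_4), S(f_2,k_4), S(k_3,k_4)) all reduce to 0 modulo the current basis, so we have a Gröbner basis.
Inter-reduce: drop elements whose leading term is divisible by another's, tail-reduce, and make monic.
Reduced Gröbner basis: {p + \tfrac{3}{2}q^{2} - 6, q^{4} - 8q^{2} + 16}.
Label its elements g_1 = p + \tfrac{3}{2}q^{2} - 6, g_2 = q^{4} - 8q^{2} + 16.

Reduce h = -6pq^{2} + \tfrac{1}{4}p - \tfrac{285}{8}q^{2} + \tfrac{285}{2} modulo G:
  leading term pq^{2}: subtract (-6q^{2})·g_1 from -6pq^{2} + \tfrac{1}{4}p - \tfrac{285}{8}q^{2} + \tfrac{285}{2} → \tfrac{1}{4}p + 9q^{4} - \tfrac{573}{8}q^{2} + \tfrac{285}{2}
  leading term p: subtract (\tfrac{1}{4})·g_1 from \tfrac{1}{4}p + 9q^{4} - \tfrac{573}{8}q^{2} + \tfrac{285}{2} → 9q^{4} - 72q^{2} + 144
  leading term q^{4}: subtract (9)·g_2 from 9q^{4} - 72q^{2} + 144 → 0
  normal form = 0.
Since the normal form is 0, h ∈ I.

-6pq^{2} + \tfrac{1}{4}p - \tfrac{285}{8}q^{2} + \tfrac{285}{2} lies in I (it reduces to 0).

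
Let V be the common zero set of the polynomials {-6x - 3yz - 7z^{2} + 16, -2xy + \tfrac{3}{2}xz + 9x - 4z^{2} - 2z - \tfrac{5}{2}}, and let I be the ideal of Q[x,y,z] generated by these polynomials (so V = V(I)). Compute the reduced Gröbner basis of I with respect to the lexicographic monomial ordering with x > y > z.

The reduced Gröbner basis is the canonical form of the ideal for this ordering.

f_1 = -6x - 3yz - 7z^{2} + 16, LT = x.
f_2 = -2xy + \tfrac{3}{2}xz + 9x - 4z^{2} - 2z - \tfrac{5}{2}, LT = xy.

S(f_1,f_2): lcm = xy. S = \tfrac{3}{4}xz + \tfrac{9}{2}x + \tfrac{1}{2}y^{2}z + \tfrac{7}{6}yz^{2} - \tfrac{8}{3}y - 2z^{2} - z - \tfrac{5}{4}.
  leading term xz: subtract (-\tfrac{1}{8}z)·f_1 from \tfrac{3}{4}xz + \tfrac{9}{2}x + \tfrac{1}{2}y^{2}z + \tfrac{7}{6}yz^{2} - \tfrac{8}{3}y - 2z^{2} - z - \tfrac{5}{4} → \tfrac{9}{2}x + \tfrac{1}{2}y^{2}z + \tfrac{19}{24}yz^{2} - \tfrac{8}{3}y - \tfrac{7}{8}z^{3} - 2z^{2} + z - \tfrac{5}{4}
  leading term x: subtract (-\tfrac{3}{4})·f_1 from \tfrac{9}{2}x + \tfrac{1}{2}y^{2}z + \tfrac{19}{24}yz^{2} - \tfrac{8}{3}y - \tfrac{7}{8}z^{3} - 2z^{2} + z - \tfrac{5}{4} → \tfrac{1}{2}y^{2}z + \tfrac{19}{24}yz^{2} - \tfrac{9}{4}yz - \tfrac{8}{3}y - \tfrac{7}{8}z^{3} - \tfrac{29}{4}z^{2} + z + \tfrac{43}{4}
  leading term y^{2}z: no divisor's leading term divides it; move \tfrac{1}{2}y^{2}z to the remainder.
  leading term yz^{2}: no divisor's leading term divides it; move \tfrac{19}{24}yz^{2} to the remainder.
  leading term yz: no divisor's leading term divides it; move -\tfrac{9}{4}yz to the remainder.
  leading term y: no divisor's leading term divides it; move -\tfrac{8}{3}y to the remainder.
  leading term z^{3}: no divisor's leading term divides it; move -\tfrac{7}{8}z^{3} to the remainder.
  leading term z^{2}: no divisor's leading term divides it; move -\tfrac{29}{4}z^{2} to the remainder.
  leading term z: no divisor's leading term divides it; move z to the remainder.
  leading term 1: no divisor's leading term divides it; move \tfrac{43}{4} to the remainder.
  remainder \tfrac{1}{2}y^{2}z + \tfrac{19}{24}yz^{2} - \tfrac{9}{4}yz - \tfrac{8}{3}y - \tfrac{7}{8}z^{3} - \tfrac{29}{4}z^{2} + z + \tfrac{43}{4} ≠ 0; add g_3 = \tfrac{1}{2}y^{2}z + \tfrac{19}{24}yz^{2} - \tfrac{9}{4}yz - \tfrac{8}{3}y - \tfrac{7}{8}z^{3} - \tfrac{29}{4}z^{2} + z + \tfrac{43}{4} to the basis.

The other S-polynomials (S(f_1,g_3), S(f_2,g_3)) all reduce to 0 modulo the current basis, so we have a Gröbner basis.
Inter-reduce: drop elements whose leading term is divisible by another's, tail-reduce, and make monic.

G = {x + \tfrac{1}{2}yz + \tfrac{7}{6}z^{2} - \tfrac{8}{3}, y^{2}z + \tfrac{19}{12}yz^{2} - \tfrac{9}{2}yz - \tfrac{16}{3}y - \tfrac{7}{4}z^{3} - \tfrac{29}{2}z^{2} + 2z + \tfrac{43}{2}}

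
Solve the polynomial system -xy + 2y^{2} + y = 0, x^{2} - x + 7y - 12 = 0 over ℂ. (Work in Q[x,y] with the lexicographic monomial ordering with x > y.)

{(-3, 0), (4, 0), (-5/4 + sqrt(273)/4, -9/8 + sqrt(273)/8), (-sqrt(273)/4 - 5/4, -sqrt(273)/8 - 9/8)}

Compute a lex Gröbner basis by Buchberger's algorithm.
f_1 = -xy + 2y^{2} + y, LT = xy.
f_2 = x^{2} - x + 7y - 12, LT = x^{2}.

S(f_1,f_2): lcm = x^{2}y. S = -2xy^{2} - 7y^{2} + 12y.
  leading term xy^{2}: subtract (2y)·f_1 from -2xy^{2} - 7y^{2} + 12y → -4y^{3} - 9y^{2} + 12y
  leading term y^{3}: no divisor's leading term divides it; move -4y^{3} to the remainder.
  leading term y^{2}: no divisor's leading term divides it; move -9y^{2} to the remainder.
  leading term y: no divisor's leading term divides it; move 12y to the remainder.
  remainder -4y^{3} - 9y^{2} + 12y ≠ 0; add h_3 = -4y^{3} - 9y^{2} + 12y to the basis.

The other S-polynomials (S(f_1,h_3), S(f_2,h_3)) all reduce to 0 modulo the current basis, so we have a Gröbner basis.
Inter-reduce: drop elements whose leading term is divisible by another's, tail-reduce, and make monic.
Reduced Gröbner basis: {x^{2} - x + 7y - 12, xy - 2y^{2} - y, y^{3} + \tfrac{9}{4}y^{2} - 3y}.

Elimination: the polynomial y^{3} + \tfrac{9}{4}y^{2} - 3y lies in the elimination ideal for y, so y ∈ {0, -9/8 + sqrt(273)/8, -sqrt(273)/8 - 9/8}. For each such y, the remaining basis elements (now univariate) give the rest of the solution.
  y = 0: the earlier basis element becomes x^{2} - x - 12 = 0, giving x = -3, 4 — points (-3, 0), (4, 0).
  y = -9/8 + sqrt(273)/8: the earlier basis elements become x**2 - x - 159/8 + 7*sqrt(273)/8 = 0; -9*x/8 + sqrt(273)*x/8 - 159/16 + 7*sqrt(273)/16 = 0, giving x = -5/4 + sqrt(273)/4 — point (-5/4 + sqrt(273)/4, -9/8 + sqrt(273)/8).
  y = -sqrt(273)/8 - 9/8: the earlier basis elements become x**2 - x - 159/8 - 7*sqrt(273)/8 = 0; -sqrt(273)*x/8 - 9*x/8 - 159/16 - 7*sqrt(273)/16 = 0, giving x = -sqrt(273)/4 - 5/4 — point (-sqrt(273)/4 - 5/4, -sqrt(273)/8 - 9/8).
This is the nonlinear analogue of row-reducing a linear system.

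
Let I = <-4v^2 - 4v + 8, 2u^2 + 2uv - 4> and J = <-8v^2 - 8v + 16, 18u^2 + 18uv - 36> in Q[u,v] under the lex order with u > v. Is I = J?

Yes, the ideals are equal.

Since reduced Gröbner bases are canonical representatives of ideals under a given ordering, it suffices to compute and compare them.
Buchberger on the first generating set:
f_1 = -4v^2 - 4v + 8, LT = v^2.
f_2 = 2u^2 + 2uv - 4, LT = u^2.

The S-polynomials (S(f_1,f_2)) all reduce to 0 modulo the current basis, so we have a Gröbner basis.
Inter-reduce: drop elements whose leading term is divisible by another's, tail-reduce, and make monic.
Reduced Gröbner basis: {u^2 + uv - 2, v^2 + v - 2}.

Buchberger on the second generating set:
h_1 = -8v^2 - 8v + 16, LT = v^2.
h_2 = 18u^2 + 18uv - 36, LT = u^2.

The S-polynomials (S(h_1,h_2)) all reduce to 0 modulo the current basis, so we have a Gröbner basis.
Inter-reduce: drop elements whose leading term is divisible by another's, tail-reduce, and make monic.
Reduced Gröbner basis: {u^2 + uv - 2, v^2 + v - 2}.

The two bases agree; hence the ideals are identical.
The same test decides containment: I ⊆ J iff every generator of I reduces to 0 modulo a Gröbner basis of J.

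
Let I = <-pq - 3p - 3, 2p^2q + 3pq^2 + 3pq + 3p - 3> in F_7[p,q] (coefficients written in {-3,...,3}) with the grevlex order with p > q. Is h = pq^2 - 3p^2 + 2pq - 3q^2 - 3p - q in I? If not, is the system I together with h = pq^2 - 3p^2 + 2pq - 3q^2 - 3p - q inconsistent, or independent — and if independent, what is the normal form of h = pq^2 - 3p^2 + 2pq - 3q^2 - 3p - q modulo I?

First compute the reduced Gröbner basis of I by Buchberger's algorithm.
f_1 = -pq - 3p - 3, LT = pq.
f_2 = 2p^2q + 3pq^2 + 3pq + 3p - 3, LT = p^2q.

S(f_1,f_2): lcm = p^2q. S = 2pq^2 + 3p^2 + 2pq - 2p - 2.
  leading term pq^2: subtract (-2q)·f_1 from 2pq^2 + 3p^2 + 2pq - 2p - 2 → 3p^2 + 3pq - 2p + q - 2
  leading term p^2: no divisor's leading term divides it; move 3p^2 to the remainder.
  leading term pq: subtract (-3)·f_1 from 3pq - 2p + q - 2 → 3p + q + 3
  leading term p: no divisor's leading term divides it; move 3p to the remainder.
  leading term q: no divisor's leading term divides it; move q to the remainder.
  leading term 1: no divisor's leading term divides it; move 3 to the remainder.
  remainder 3p^2 + 3p + q + 3 ≠ 0; add k_3 = 3p^2 + 3p + q + 3 to the basis.

S(f_1,k_3): lcm = p^2q. S = 3p^2 - pq + 2q^2 + 3p - q.
  leading term p^2: subtract (1)·k_3 from 3p^2 - pq + 2q^2 + 3p - q → -pq + 2q^2 - 2q - 3
  leading term pq: subtract (1)·f_1 from -pq + 2q^2 - 2q - 3 → 2q^2 + 3p - 2q
  leading term q^2: no divisor's leading term divides it; move 2q^2 to the remainder.
  leading term p: no divisor's leading term divides it; move 3p to the remainder.
  leading term q: no divisor's leading term divides it; move -2q to the remainder.
  remainder 2q^2 + 3p - 2q ≠ 0; add k_4 = 2q^2 + 3p - 2q to the basis.

The other S-polynomials (S(f_2,k_3), S(f_1,k_4), S(f_2,k_4), S(k_3,k_4)) all reduce to 0 modulo the current basis, so we have a Gröbner basis.
Inter-reduce: drop elements whose leading term is divisible by another's, tail-reduce, and make monic.
Reduced Gröbner basis: {p^2 + p - 2q + 1, pq + 3p + 3, q^2 - 2p - q}.
Label its elements g_1 = p^2 + p - 2q + 1, g_2 = pq + 3p + 3, g_3 = q^2 - 2p - q.

Reduce h = pq^2 - 3p^2 + 2pq - 3q^2 - 3p - q modulo G:
  leading term pq^2: subtract (q)·g_2 from pq^2 - 3p^2 + 2pq - 3q^2 - 3p - q → -3p^2 - pq - 3q^2 - 3p + 3q
  leading term p^2: subtract (-3)·g_1 from -3p^2 - pq - 3q^2 - 3p + 3q → -pq - 3q^2 - 3q + 3
  leading term pq: subtract (-1)·g_2 from -pq - 3q^2 - 3q + 3 → -3q^2 + 3p - 3q - 1
  leading term q^2: subtract (-3)·g_3 from -3q^2 + 3p - 3q - 1 → -3p + q - 1
  leading term p: no divisor's leading term divides it; move -3p to the remainder.
  leading term q: no divisor's leading term divides it; move q to the remainder.
  leading term 1: no divisor's leading term divides it; move -1 to the remainder.
  normal form = -3p + q - 1.
The normal form is nonzero, so h ∉ I. Since h minus its normal form lies in I, I + (h) = I + (r) where r = -3p + q - 1; decide whether this ideal is the whole ring.
Run Buchberger on G together with r (pairs among the g_i already reduce to 0 since G is a Gröbner basis):
g_1 = p^2 + p - 2q + 1, LT = p^2.
g_2 = pq + 3p + 3, LT = pq.
g_3 = q^2 - 2p - q, LT = q^2.
r = -3p + q - 1, LT = p.

S(g_1,r): lcm = p^2. S = -2pq + 3p - 2q + 1.
  leading term pq: subtract (-2)·g_2 from -2pq + 3p - 2q + 1 → 2p - 2q
  leading term p: subtract (-3)·r from 2p - 2q → q - 3
  leading term q: no divisor's leading term divides it; move q to the remainder.
  leading term 1: no divisor's leading term divides it; move -3 to the remainder.
  remainder q - 3 ≠ 0; add m_5 = q - 3 to the basis.

The other S-polynomials (S(g_1,g_2), S(g_1,g_3), S(g_2,g_3), S(g_2,r), S(g_3,r), S(g_1,m_5), S(g_2,m_5), S(g_3,m_5), S(r,m_5)) all reduce to 0 modulo the current basis, so we have a Gröbner basis.
Inter-reduce: drop elements whose leading term is divisible by another's, tail-reduce, and make monic.
Reduced Gröbner basis: {p - 3, q - 3}.
The reduced Gröbner basis of I + (h) is {p - 3, q - 3} ≠ {1}, a proper ideal, so the enlarged system stays consistent: h is independent of I, with normal form -3p + q - 1.

pq^2 - 3p^2 + 2pq - 3q^2 - 3p - q is independent of I; its normal form modulo I is -3p + q - 1.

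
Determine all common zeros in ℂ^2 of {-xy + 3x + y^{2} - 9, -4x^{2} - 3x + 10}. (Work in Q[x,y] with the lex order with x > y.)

{(-2, -5), (5/4, -7/4), (-2, 3), (5/4, 3)}

Compute a lex Gröbner basis by Buchberger's algorithm.
f_1 = -xy + 3x + y^{2} - 9, LT = xy.
f_2 = -4x^{2} - 3x + 10, LT = x^{2}.

S(f_1,f_2): lcm = x^{2}y. S = -3x^{2} - xy^{2} - \tfrac{3}{4}xy + 9x + \tfrac{5}{2}y.
  leading term x^{2}: subtract (\tfrac{3}{4})·f_2 from -3x^{2} - xy^{2} - \tfrac{3}{4}xy + 9x + \tfrac{5}{2}y → -xy^{2} - \tfrac{3}{4}xy + \tfrac{45}{4}x + \tfrac{5}{2}y - \tfrac{15}{2}
  leading term xy^{2}: subtract (y)·f_1 from -xy^{2} - \tfrac{3}{4}xy + \tfrac{45}{4}x + \tfrac{5}{2}y - \tfrac{15}{2} → -\tfrac{15}{4}xy + \tfrac{45}{4}x - y^{3} + \tfrac{23}{2}y - \tfrac{15}{2}
  leading term xy: subtract (\tfrac{15}{4})·f_1 from -\tfrac{15}{4}xy + \tfrac{45}{4}x - y^{3} + \tfrac{23}{2}y - \tfrac{15}{2} → -y^{3} - \tfrac{15}{4}y^{2} + \tfrac{23}{2}y + \tfrac{105}{4}
  leading term y^{3}: no divisor's leading term divides it; move -y^{3} to the remainder.
  leading term y^{2}: no divisor's leading term divides it; move -\tfrac{15}{4}y^{2} to the remainder.
  leading term y: no divisor's leading term divides it; move \tfrac{23}{2}y to the remainder.
  leading term 1: no divisor's leading term divides it; move \tfrac{105}{4} to the remainder.
  remainder -y^{3} - \tfrac{15}{4}y^{2} + \tfrac{23}{2}y + \tfrac{105}{4} ≠ 0; add h_3 = -y^{3} - \tfrac{15}{4}y^{2} + \tfrac{23}{2}y + \tfrac{105}{4} to the basis.

S(f_1,h_3): lcm = xy^{3}. S = -\tfrac{27}{4}xy^{2} + \tfrac{23}{2}xy + \tfrac{105}{4}x - y^{4} + 9y^{2}.
  leading term xy^{2}: subtract (\tfrac{27}{4}y)·f_1 from -\tfrac{27}{4}xy^{2} + \tfrac{23}{2}xy + \tfrac{105}{4}x - y^{4} + 9y^{2} → -\tfrac{35}{4}xy + \tfrac{105}{4}x - y^{4} - \tfrac{27}{4}y^{3} + 9y^{2} + \tfrac{243}{4}y
  leading term xy: subtract (\tfrac{35}{4})·f_1 from -\tfrac{35}{4}xy + \tfrac{105}{4}x - y^{4} - \tfrac{27}{4}y^{3} + 9y^{2} + \tfrac{243}{4}y → -y^{4} - \tfrac{27}{4}y^{3} + \tfrac{1}{4}y^{2} + \tfrac{243}{4}y + \tfrac{315}{4}
  leading term y^{4}: subtract (y)·h_3 from -y^{4} - \tfrac{27}{4}y^{3} + \tfrac{1}{4}y^{2} + \tfrac{243}{4}y + \tfrac{315}{4} → -3y^{3} - \tfrac{45}{4}y^{2} + \tfrac{69}{2}y + \tfrac{315}{4}
  leading term y^{3}: subtract (3)·h_3 from -3y^{3} - \tfrac{45}{4}y^{2} + \tfrac{69}{2}y + \tfrac{315}{4} → 0
  remainder 0.

S(f_2,h_3): leading monomials are coprime, so the S-polynomial reduces to 0 (Buchberger's first criterion).
Every S-polynomial of the final basis reduces to 0, so we have a Gröbner basis.
Inter-reduce: drop elements whose leading term is divisible by another's, tail-reduce, and make monic.
Reduced Gröbner basis: {x^{2} + \tfrac{3}{4}x - \tfrac{5}{2}, xy - 3x - y^{2} + 9, y^{3} + \tfrac{15}{4}y^{2} - \tfrac{23}{2}y - \tfrac{105}{4}}.

Elimination: the polynomial y^{3} + \tfrac{15}{4}y^{2} - \tfrac{23}{2}y - \tfrac{105}{4} lies in the elimination ideal for y, so y ∈ {-5, -7/4, 3}. For each such y, the remaining basis elements (now univariate) give the rest of the solution.
  y = -5: the earlier basis elements become x^{2} + \tfrac{3}{4}x - \tfrac{5}{2} = 0; -8x - 16 = 0, giving x = -2 — point (-2, -5).
  y = -7/4: the earlier basis elements become x^{2} + \tfrac{3}{4}x - \tfrac{5}{2} = 0; -\tfrac{19}{4}x + \tfrac{95}{16} = 0, giving x = 5/4 — point (5/4, -7/4).
  y = 3: the earlier basis element becomes x^{2} + \tfrac{3}{4}x - \tfrac{5}{2} = 0, giving x = -2, 5/4 — points (-2, 3), (5/4, 3).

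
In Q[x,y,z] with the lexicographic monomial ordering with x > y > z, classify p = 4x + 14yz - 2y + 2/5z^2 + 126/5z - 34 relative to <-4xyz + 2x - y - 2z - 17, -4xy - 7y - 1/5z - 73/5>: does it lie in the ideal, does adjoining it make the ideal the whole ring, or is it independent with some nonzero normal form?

4x + 14yz - 2y + 2/5z^2 + 126/5z - 34 lies in I (it reduces to 0).

First compute the reduced Gröbner basis of I by Buchberger's algorithm.
f_1 = -4xyz + 2x - y - 2z - 17, LT = xyz.
f_2 = -4xy - 7y - 1/5z - 73/5, LT = xy.

S(f_1,f_2): lcm = xyz. S = -1/2x - 7/4yz + 1/4y - 1/20z^2 - 63/20z + 17/4.
  leading term x: no divisor's leading term divides it; move -1/2x to the remainder.
  leading term yz: no divisor's leading term divides it; move -7/4yz to the remainder.
  leading term y: no divisor's leading term divides it; move 1/4y to the remainder.
  leading term z^2: no divisor's leading term divides it; move -1/20z^2 to the remainder.
  leading term z: no divisor's leading term divides it; move -63/20z to the remainder.
  leading term 1: no divisor's leading term divides it; move 17/4 to the remainder.
  remainder -1/2x - 7/4yz + 1/4y - 1/20z^2 - 63/20z + 17/4 ≠ 0; add h_3 = -1/2x - 7/4yz + 1/4y - 1/20z^2 - 63/20z + 17/4 to the basis.

S(f_1,h_3): lcm = xyz. S = -1/2x - 7/2y^2z^2 + 1/2y^2z - 1/10yz^3 - 63/10yz^2 + 17/2yz + 1/4y + 1/2z + 17/4.
  leading term x: subtract (1)·h_3 from -1/2x - 7/2y^2z^2 + 1/2y^2z - 1/10yz^3 - 63/10yz^2 + 17/2yz + 1/4y + 1/2z + 17/4 → -7/2y^2z^2 + 1/2y^2z - 1/10yz^3 - 63/10yz^2 + 41/4yz + 1/20z^2 + 73/20z
  leading term y^2z^2: no divisor's leading term divides it; move -7/2y^2z^2 to the remainder.
  leading term y^2z: no divisor's leading term divides it; move 1/2y^2z to the remainder.
  leading term yz^3: no divisor's leading term divides it; move -1/10yz^3 to the remainder.
  leading term yz^2: no divisor's leading term divides it; move -63/10yz^2 to the remainder.
  leading term yz: no divisor's leading term divides it; move 41/4yz to the remainder.
  leading term z^2: no divisor's leading term divides it; move 1/20z^2 to the remainder.
  leading term z: no divisor's leading term divides it; move 73/20z to the remainder.
  remainder -7/2y^2z^2 + 1/2y^2z - 1/10yz^3 - 63/10yz^2 + 41/4yz + 1/20z^2 + 73/20z ≠ 0; add h_4 = -7/2y^2z^2 + 1/2y^2z - 1/10yz^3 - 63/10yz^2 + 41/4yz + 1/20z^2 + 73/20z to the basis.

S(f_2,h_3): lcm = xy. S = -7/2y^2z + 1/2y^2 - 1/10yz^2 - 63/10yz + 41/4y + 1/20z + 73/20.
  leading term y^2z: no divisor's leading term divides it; move -7/2y^2z to the remainder.
  leading term y^2: no divisor's leading term divides it; move 1/2y^2 to the remainder.
  leading term yz^2: no divisor's leading term divides it; move -1/10yz^2 to the remainder.
  leading term yz: no divisor's leading term divides it; move -63/10yz to the remainder.
  leading term y: no divisor's leading term divides it; move 41/4y to the remainder.
  leading term z: no divisor's leading term divides it; move 1/20z to the remainder.
  leading term 1: no divisor's leading term divides it; move 73/20 to the remainder.
  remainder -7/2y^2z + 1/2y^2 - 1/10yz^2 - 63/10yz + 41/4y + 1/20z + 73/20 ≠ 0; add h_5 = -7/2y^2z + 1/2y^2 - 1/10yz^2 - 63/10yz + 41/4y + 1/20z + 73/20 to the basis.

The other S-polynomials (S(f_1,h_4), S(f_2,h_4), S(h_3,h_4), S(f_1,h_5), S(f_2,h_5), S(h_3,h_5), S(h_4,h_5)) all reduce to 0 modulo the current basis, so we have a Gröbner basis.
Inter-reduce: drop elements whose leading term is divisible by another's, tail-reduce, and make monic.
Reduced Gröbner basis: {x + 7/2yz - 1/2y + 1/10z^2 + 63/10z - 17/2, y^2z - 1/7y^2 + 1/35yz^2 + 9/5yz - 41/14y - 1/70z - 73/70}.
Label its elements g_1 = x + 7/2yz - 1/2y + 1/10z^2 + 63/10z - 17/2, g_2 = y^2z - 1/7y^2 + 1/35yz^2 + 9/5yz - 41/14y - 1/70z - 73/70.

Reduce p = 4x + 14yz - 2y + 2/5z^2 + 126/5z - 34 modulo G:
  leading term x: subtract (4)·g_1 from 4x + 14yz - 2y + 2/5z^2 + 126/5z - 34 → 0
  normal form = 0.
Since the normal form is 0, p ∈ I.

The remainder on division by a Gröbner basis is unique — it is the normal form.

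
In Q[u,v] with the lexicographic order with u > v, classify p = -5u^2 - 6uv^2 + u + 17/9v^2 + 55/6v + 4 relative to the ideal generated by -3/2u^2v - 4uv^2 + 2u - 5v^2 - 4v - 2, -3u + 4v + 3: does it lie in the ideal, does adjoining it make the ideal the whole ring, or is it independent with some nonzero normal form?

-5u^2 - 6uv^2 + u + 17/9v^2 + 55/6v + 4 lies in I (it reduces to 0).

First compute the reduced Gröbner basis of I by Buchberger's algorithm.
f_1 = -3/2u^2v - 4uv^2 + 2u - 5v^2 - 4v - 2, LT = u^2v.
f_2 = -3u + 4v + 3, LT = u.

S(f_1,f_2): lcm = u^2v. S = 4uv^2 + uv - 4/3u + 10/3v^2 + 8/3v + 4/3.
  leading term uv^2: subtract (-4/3v^2)·f_2 from 4uv^2 + uv - 4/3u + 10/3v^2 + 8/3v + 4/3 → uv - 4/3u + 16/3v^3 + 22/3v^2 + 8/3v + 4/3
  leading term uv: subtract (-1/3v)·f_2 from uv - 4/3u + 16/3v^3 + 22/3v^2 + 8/3v + 4/3 → -4/3u + 16/3v^3 + 26/3v^2 + 11/3v + 4/3
  leading term u: subtract (4/9)·f_2 from -4/3u + 16/3v^3 + 26/3v^2 + 11/3v + 4/3 → 16/3v^3 + 26/3v^2 + 17/9v
  leading term v^3: no divisor's leading term divides it; move 16/3v^3 to the remainder.
  leading term v^2: no divisor's leading term divides it; move 26/3v^2 to the remainder.
  leading term v: no divisor's leading term divides it; move 17/9v to the remainder.
  remainder 16/3v^3 + 26/3v^2 + 17/9v ≠ 0; add h_3 = 16/3v^3 + 26/3v^2 + 17/9v to the basis.

S(f_1,h_3): lcm = u^2v^3. S = -13/8u^2v^2 - 17/48u^2v + 8/3uv^4 - 4/3uv^2 + 10/3v^4 + 8/3v^3 + 4/3v^2.
  leading term u^2v^2: subtract (13/12v)·f_1 from -13/8u^2v^2 - 17/48u^2v + 8/3uv^4 - 4/3uv^2 + 10/3v^4 + 8/3v^3 + 4/3v^2 → -17/48u^2v + 8/3uv^4 + 13/3uv^3 - 4/3uv^2 - 13/6uv + 10/3v^4 + 97/12v^3 + 17/3v^2 + 13/6v
  leading term u^2v: subtract (17/72)·f_1 from -17/48u^2v + 8/3uv^4 + 13/3uv^3 - 4/3uv^2 - 13/6uv + 10/3v^4 + 97/12v^3 + 17/3v^2 + 13/6v → 8/3uv^4 + 13/3uv^3 - 7/18uv^2 - 13/6uv - 17/36u + 10/3v^4 + 97/12v^3 + 493/72v^2 + 28/9v + 17/36
  leading term uv^4: subtract (-8/9v^4)·f_2 from 8/3uv^4 + 13/3uv^3 - 7/18uv^2 - 13/6uv - 17/36u + 10/3v^4 + 97/12v^3 + 493/72v^2 + 28/9v + 17/36 → 13/3uv^3 - 7/18uv^2 - 13/6uv - 17/36u + 32/9v^5 + 6v^4 + 97/12v^3 + 493/72v^2 + 28/9v + 17/36
  leading term uv^3: subtract (-13/9v^3)·f_2 from 13/3uv^3 - 7/18uv^2 - 13/6uv - 17/36u + 32/9v^5 + 6v^4 + 97/12v^3 + 493/72v^2 + 28/9v + 17/36 → -7/18uv^2 - 13/6uv - 17/36u + 32/9v^5 + 106/9v^4 + 149/12v^3 + 493/72v^2 + 28/9v + 17/36
  leading term uv^2: subtract (7/54v^2)·f_2 from -7/18uv^2 - 13/6uv - 17/36u + 32/9v^5 + 106/9v^4 + 149/12v^3 + 493/72v^2 + 28/9v + 17/36 → -13/6uv - 17/36u + 32/9v^5 + 106/9v^4 + 1285/108v^3 + 155/24v^2 + 28/9v + 17/36
  leading term uv: subtract (13/18v)·f_2 from -13/6uv - 17/36u + 32/9v^5 + 106/9v^4 + 1285/108v^3 + 155/24v^2 + 28/9v + 17/36 → -17/36u + 32/9v^5 + 106/9v^4 + 1285/108v^3 + 257/72v^2 + 17/18v + 17/36
  leading term u: subtract (17/108)·f_2 from -17/36u + 32/9v^5 + 106/9v^4 + 1285/108v^3 + 257/72v^2 + 17/18v + 17/36 → 32/9v^5 + 106/9v^4 + 1285/108v^3 + 257/72v^2 + 17/54v
  leading term v^5: subtract (2/3v^2)·h_3 from 32/9v^5 + 106/9v^4 + 1285/108v^3 + 257/72v^2 + 17/54v → 6v^4 + 383/36v^3 + 257/72v^2 + 17/54v
  leading term v^4: subtract (9/8v)·h_3 from 6v^4 + 383/36v^3 + 257/72v^2 + 17/54v → 8/9v^3 + 13/9v^2 + 17/54v
  leading term v^3: subtract (1/6)·h_3 from 8/9v^3 + 13/9v^2 + 17/54v → 0
  remainder 0.

S(f_2,h_3): leading monomials are coprime, so the S-polynomial reduces to 0 (Buchberger's first criterion).
Every S-polynomial of the final basis reduces to 0, so we have a Gröbner basis.
Inter-reduce: drop elements whose leading term is divisible by another's, tail-reduce, and make monic.
Reduced Gröbner basis: {u - 4/3v - 1, v^3 + 13/8v^2 + 17/48v}.
Label its elements g_1 = u - 4/3v - 1, g_2 = v^3 + 13/8v^2 + 17/48v.

Reduce p = -5u^2 - 6uv^2 + u + 17/9v^2 + 55/6v + 4 modulo G:
  leading term u^2: subtract (-5u)·g_1 from -5u^2 - 6uv^2 + u + 17/9v^2 + 55/6v + 4 → -6uv^2 - 20/3uv - 4u + 17/9v^2 + 55/6v + 4
  leading term uv^2: subtract (-6v^2)·g_1 from -6uv^2 - 20/3uv - 4u + 17/9v^2 + 55/6v + 4 → -20/3uv - 4u - 8v^3 - 37/9v^2 + 55/6v + 4
  leading term uv: subtract (-20/3v)·g_1 from -20/3uv - 4u - 8v^3 - 37/9v^2 + 55/6v + 4 → -4u - 8v^3 - 13v^2 + 5/2v + 4
  leading term u: subtract (-4)·g_1 from -4u - 8v^3 - 13v^2 + 5/2v + 4 → -8v^3 - 13v^2 - 17/6v
  leading term v^3: subtract (-8)·g_2 from -8v^3 - 13v^2 - 17/6v → 0
  normal form = 0.
Since the normal form is 0, p ∈ I.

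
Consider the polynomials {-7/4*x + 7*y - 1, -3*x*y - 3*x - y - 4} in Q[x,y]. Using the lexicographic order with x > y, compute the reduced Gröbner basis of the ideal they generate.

f_1 = -7/4*x + 7*y - 1, LT = x.
f_2 = -3*x*y - 3*x - y - 4, LT = x*y.

S(f_1,f_2): lcm = x*y. S = -x - 4*y**2 + 5/21*y - 4/3.
  reduce S modulo (f_1, f_2):
  remainder -4*y**2 - 79/21*y - 16/21 ≠ 0; add g_3 = -4*y**2 - 79/21*y - 16/21 to the basis.

The other S-polynomials (S(f_1,g_3), S(f_2,g_3)) all reduce to 0 modulo the current basis, so we have a Gröbner basis.
Inter-reduce: drop elements whose leading term is divisible by another's, tail-reduce, and make monic.

G = {x - 4*y + 4/7, y**2 + 79/84*y + 4/21}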